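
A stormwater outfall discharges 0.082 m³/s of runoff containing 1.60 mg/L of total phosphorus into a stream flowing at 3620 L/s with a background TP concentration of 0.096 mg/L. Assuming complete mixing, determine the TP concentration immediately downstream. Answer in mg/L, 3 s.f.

0.129 mg/L

3620 L/s = 3.62 m³/s.
Conservation of mass across the mixing zone: C = (0.082·1.6 + 3.62·0.096) / (0.082 + 3.62) = 0.4787/3.702 = 0.1293 mg/L.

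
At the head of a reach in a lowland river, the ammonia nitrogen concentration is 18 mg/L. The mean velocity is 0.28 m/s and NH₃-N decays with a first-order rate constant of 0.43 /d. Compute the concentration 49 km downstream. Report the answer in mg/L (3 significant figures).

7.53 mg/L

Travel time t = 49 km / 0.28 m/s = 4.9e+04/0.28 = 1.75e+05 s = 2.025 d.
First-order decay: C = 18·exp(−0.43·2.025) = 18·0.4186 = 7.534 mg/L.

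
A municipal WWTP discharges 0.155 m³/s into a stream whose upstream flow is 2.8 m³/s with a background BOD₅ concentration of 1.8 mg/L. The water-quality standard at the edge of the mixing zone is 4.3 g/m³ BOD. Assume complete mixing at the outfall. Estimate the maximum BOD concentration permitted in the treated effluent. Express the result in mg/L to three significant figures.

49.5 mg/L

Mass balance: 4.3·2.955 = 0.155·Cₑ + 2.8·1.8.
Cₑ = (12.71 − 5.04) / 0.155 = 49.46 mg/L.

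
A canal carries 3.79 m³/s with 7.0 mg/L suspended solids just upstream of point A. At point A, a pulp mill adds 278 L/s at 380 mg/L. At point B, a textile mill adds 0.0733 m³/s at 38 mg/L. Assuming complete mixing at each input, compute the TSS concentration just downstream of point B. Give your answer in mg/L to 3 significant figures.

32.6 mg/L

278 L/s = 0.278 m³/s.
After input A: C = (3.79·7 + 0.278·380) / 4.068 = 32.49 mg/L.
After input B: C = (4.068·32.49 + 0.0733·38) / 4.141 = 32.59 mg/L.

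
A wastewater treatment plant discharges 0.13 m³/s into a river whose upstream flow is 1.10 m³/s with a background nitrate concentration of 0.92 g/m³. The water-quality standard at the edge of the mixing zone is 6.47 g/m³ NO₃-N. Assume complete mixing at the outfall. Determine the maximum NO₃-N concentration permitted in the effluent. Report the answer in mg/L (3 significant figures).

53.4 mg/L

Mass balance: 6.47·1.23 = 0.13·Cₑ + 1.1·0.92.
Cₑ = (7.958 − 1.012) / 0.13 = 53.43 mg/L.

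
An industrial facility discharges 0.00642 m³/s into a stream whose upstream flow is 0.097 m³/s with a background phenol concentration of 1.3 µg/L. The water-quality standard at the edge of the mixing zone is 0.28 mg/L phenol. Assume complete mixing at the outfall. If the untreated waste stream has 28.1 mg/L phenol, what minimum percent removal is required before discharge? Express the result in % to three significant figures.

84.0 %

1.3 µg/L = 0.0013 mg/L.
Mass balance: 0.28·0.1034 = 0.00642·Cₑ + 0.097·0.0013.
Cₑ = (0.02896 − 0.0001261) / 0.00642 = 4.491 mg/L.
Required removal = 1 − 4.491/28.1 = 84.02 %.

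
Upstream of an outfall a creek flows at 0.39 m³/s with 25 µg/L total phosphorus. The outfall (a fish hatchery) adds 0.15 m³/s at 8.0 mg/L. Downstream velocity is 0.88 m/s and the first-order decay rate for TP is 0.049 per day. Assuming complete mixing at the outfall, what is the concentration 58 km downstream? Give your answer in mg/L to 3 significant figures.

2.16 mg/L

25 µg/L = 0.025 mg/L.
After complete mixing, C₀ = (0.15·8 + 0.39·0.025) / 0.54 = 2.24 mg/L.
Travel time t = 5.8e+04 m / 0.88 m/s = 6.591e+04 s = 0.7628 d.
C = 2.24·exp(−0.049·0.7628) = 2.24·0.9633 = 2.158 mg/L.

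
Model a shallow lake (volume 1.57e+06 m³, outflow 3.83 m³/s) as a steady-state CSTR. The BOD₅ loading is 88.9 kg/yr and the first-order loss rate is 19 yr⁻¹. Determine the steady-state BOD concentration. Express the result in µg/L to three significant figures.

0.590 µg/L

Outflow Q = 3.83 m³/s × 3.156e+07 s/yr = 1.209e+08 m³/yr.
Steady-state CSTR mass balance: W = Q·C + k·V·C, so C = W/(Q + kV).
Q + kV = 1.209e+08 + 19·1.57e+06 = 1.507e+08 m³/yr.
C = 88.9/1.507e+08 = 5.899e-07 kg/m³ = 0.0005899 mg/L = 0.5899 µg/L.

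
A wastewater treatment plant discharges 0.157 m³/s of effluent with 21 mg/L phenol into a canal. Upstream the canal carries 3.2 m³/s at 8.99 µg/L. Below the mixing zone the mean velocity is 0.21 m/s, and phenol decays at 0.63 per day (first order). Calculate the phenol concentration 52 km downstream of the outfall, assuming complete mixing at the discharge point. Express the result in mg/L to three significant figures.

0.163 mg/L

8.99 µg/L = 0.00899 mg/L.
After complete mixing, C₀ = (0.157·21 + 3.2·0.00899) / 3.357 = 0.9907 mg/L.
Travel time t = 5.2e+04 m / 0.21 m/s = 2.476e+05 s = 2.866 d.
C = 0.9907·exp(−0.63·2.866) = 0.9907·0.1644 = 0.1629 mg/L.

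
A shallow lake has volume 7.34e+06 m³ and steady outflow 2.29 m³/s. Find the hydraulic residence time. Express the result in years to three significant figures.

Q = 2.29 m³/s × 3.156e+07 s/yr = 7.227e+07 m³/yr.
Hydraulic residence time τ = V/Q = 7.34e+06/7.227e+07 = 0.1016 yr.

0.102 yr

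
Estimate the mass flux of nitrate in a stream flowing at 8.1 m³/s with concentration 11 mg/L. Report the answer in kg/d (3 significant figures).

Mass flux = Q·C = 8.1 m³/s × 11 g/m³ = 89.1 g/s.
= 89.1 g/s × 86.4 = 7698 kg/d.

7700 kg/d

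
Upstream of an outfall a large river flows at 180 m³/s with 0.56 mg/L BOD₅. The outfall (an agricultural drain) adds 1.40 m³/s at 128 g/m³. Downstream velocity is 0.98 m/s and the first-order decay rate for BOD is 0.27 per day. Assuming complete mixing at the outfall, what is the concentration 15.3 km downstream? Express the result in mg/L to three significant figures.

1.47 mg/L

After complete mixing, C₀ = (1.4·128 + 180·0.56) / 181.4 = 1.544 mg/L.
Travel time t = 1.53e+04 m / 0.98 m/s = 1.561e+04 s = 0.1807 d.
C = 1.544·exp(−0.27·0.1807) = 1.544·0.9524 = 1.47 mg/L.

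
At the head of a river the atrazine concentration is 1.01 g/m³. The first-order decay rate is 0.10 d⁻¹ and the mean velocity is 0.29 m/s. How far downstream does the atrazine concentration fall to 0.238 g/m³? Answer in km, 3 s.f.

362 km

From C = C₀·e^(−kt), t = ln(C₀/C)/k = ln(1.01/0.238)/0.10 = 1.445/0.10 = 14.45 d.
Distance = v·t = 0.29 m/s × 1.249e+06 s = 3.622e+05 m = 362.2 km.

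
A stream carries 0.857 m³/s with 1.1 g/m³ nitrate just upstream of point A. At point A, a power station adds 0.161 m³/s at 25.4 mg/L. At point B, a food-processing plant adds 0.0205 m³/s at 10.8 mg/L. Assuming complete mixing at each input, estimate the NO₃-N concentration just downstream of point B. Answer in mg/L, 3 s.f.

5.06 mg/L

After input A: C = (0.857·1.1 + 0.161·25.4) / 1.018 = 4.943 mg/L.
After input B: C = (1.018·4.943 + 0.0205·10.8) / 1.038 = 5.059 mg/L.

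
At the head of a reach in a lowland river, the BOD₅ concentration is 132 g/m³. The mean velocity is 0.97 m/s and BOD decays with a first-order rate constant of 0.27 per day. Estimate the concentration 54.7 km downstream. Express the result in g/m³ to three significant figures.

111 g/m³

Travel time t = 54.7 km / 0.97 m/s = 5.47e+04/0.97 = 5.639e+04 s = 0.6527 d.
First-order decay: C = 132·exp(−0.27·0.6527) = 132·0.8384 = 110.7 g/m³.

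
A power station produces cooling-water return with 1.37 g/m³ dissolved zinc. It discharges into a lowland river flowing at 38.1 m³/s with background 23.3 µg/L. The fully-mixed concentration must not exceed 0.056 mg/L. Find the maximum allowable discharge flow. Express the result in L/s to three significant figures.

23.3 µg/L = 0.0233 mg/L.
Mass balance at complete mixing: C_std·(Q_w + Q_r) = Q_w·C_e + Q_r·C_b.
Rearranging, Q_w = Q_r·(C_std − C_b)/(C_e − C_std) = 38.1·(0.056 − 0.0233) / (1.37 − 0.056) = 0.9482 m³/s.
= 948.2 L/s.

948 L/s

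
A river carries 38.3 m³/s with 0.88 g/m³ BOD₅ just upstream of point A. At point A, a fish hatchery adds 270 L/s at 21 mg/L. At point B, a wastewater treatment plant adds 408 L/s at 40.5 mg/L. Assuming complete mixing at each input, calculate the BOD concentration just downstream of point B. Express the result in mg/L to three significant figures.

270 L/s = 0.27 m³/s.
After input A: C = (38.3·0.88 + 0.27·21) / 38.57 = 1.021 mg/L.
408 L/s = 0.408 m³/s.
After input B: C = (38.57·1.021 + 0.408·40.5) / 38.98 = 1.434 mg/L.

1.43 mg/L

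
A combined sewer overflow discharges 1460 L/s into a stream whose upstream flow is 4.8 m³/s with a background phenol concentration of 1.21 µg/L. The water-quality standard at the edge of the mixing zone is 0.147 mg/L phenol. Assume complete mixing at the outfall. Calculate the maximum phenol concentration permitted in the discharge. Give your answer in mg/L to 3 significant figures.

1460 L/s = 1.46 m³/s.
1.21 µg/L = 0.00121 mg/L.
Mass balance: 0.147·6.26 = 1.46·Cₑ + 4.8·0.00121.
Cₑ = (0.9202 − 0.005808) / 1.46 = 0.6263 mg/L.

0.626 mg/L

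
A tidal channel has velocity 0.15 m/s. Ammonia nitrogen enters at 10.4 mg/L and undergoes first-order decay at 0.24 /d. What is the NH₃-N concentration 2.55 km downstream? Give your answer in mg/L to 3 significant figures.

Travel time t = 2.55 km / 0.15 m/s = 2550/0.15 = 1.7e+04 s = 0.1968 d.
First-order decay: C = 10.4·exp(−0.24·0.1968) = 10.4·0.9539 = 9.92 mg/L.

9.92 mg/L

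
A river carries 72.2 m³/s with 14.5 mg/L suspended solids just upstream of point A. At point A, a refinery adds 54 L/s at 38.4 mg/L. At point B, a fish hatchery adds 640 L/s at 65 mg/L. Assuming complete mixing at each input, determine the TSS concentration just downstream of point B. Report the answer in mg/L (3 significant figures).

15.0 mg/L

54 L/s = 0.054 m³/s.
After input A: C = (72.2·14.5 + 0.054·38.4) / 72.25 = 14.52 mg/L.
640 L/s = 0.64 m³/s.
After input B: C = (72.25·14.52 + 0.64·65) / 72.89 = 14.96 mg/L.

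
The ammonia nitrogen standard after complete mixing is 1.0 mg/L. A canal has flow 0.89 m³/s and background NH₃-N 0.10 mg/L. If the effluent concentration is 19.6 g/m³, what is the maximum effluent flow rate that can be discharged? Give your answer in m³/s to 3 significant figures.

0.0431 m³/s

Mass balance at complete mixing: C_std·(Q_w + Q_r) = Q_w·C_e + Q_r·C_b.
Rearranging, Q_w = Q_r·(C_std − C_b)/(C_e − C_std) = 0.89·(1 − 0.1) / (19.6 − 1) = 0.04306 m³/s.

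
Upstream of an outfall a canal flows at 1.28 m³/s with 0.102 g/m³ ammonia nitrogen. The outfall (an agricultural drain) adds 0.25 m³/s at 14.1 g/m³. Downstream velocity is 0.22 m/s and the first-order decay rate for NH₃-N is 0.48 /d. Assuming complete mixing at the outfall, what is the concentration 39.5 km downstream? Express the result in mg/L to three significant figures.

After complete mixing, C₀ = (0.25·14.1 + 1.28·0.102) / 1.53 = 2.389 mg/L.
Travel time t = 3.95e+04 m / 0.22 m/s = 1.795e+05 s = 2.078 d.
C = 2.389·exp(−0.48·2.078) = 2.389·0.3688 = 0.8812 mg/L.

0.881 mg/L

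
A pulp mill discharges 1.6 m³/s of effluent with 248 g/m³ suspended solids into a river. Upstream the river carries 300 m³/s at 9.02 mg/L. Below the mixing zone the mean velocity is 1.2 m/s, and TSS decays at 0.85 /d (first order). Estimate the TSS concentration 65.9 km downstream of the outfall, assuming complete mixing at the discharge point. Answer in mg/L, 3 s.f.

5.99 mg/L

After complete mixing, C₀ = (1.6·248 + 300·9.02) / 301.6 = 10.29 mg/L.
Travel time t = 6.59e+04 m / 1.2 m/s = 5.492e+04 s = 0.6356 d.
C = 10.29·exp(−0.85·0.6356) = 10.29·0.5826 = 5.994 mg/L.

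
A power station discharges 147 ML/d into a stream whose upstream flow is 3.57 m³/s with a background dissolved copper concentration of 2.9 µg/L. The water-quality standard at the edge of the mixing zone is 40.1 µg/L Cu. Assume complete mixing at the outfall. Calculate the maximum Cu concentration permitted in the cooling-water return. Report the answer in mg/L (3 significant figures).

0.118 mg/L

147 ML/d = 1.701 m³/s.
2.9 µg/L = 0.0029 mg/L.
40.1 µg/L = 0.0401 mg/L.
Mass balance: 0.0401·5.271 = 1.701·Cₑ + 3.57·0.0029.
Cₑ = (0.2114 − 0.01035) / 1.701 = 0.1182 mg/L.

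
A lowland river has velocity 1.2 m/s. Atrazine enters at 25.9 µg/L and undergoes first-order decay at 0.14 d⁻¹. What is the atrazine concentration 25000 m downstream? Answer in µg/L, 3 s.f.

Travel time t = 25000 m / 1.2 m/s = 2.5e+04/1.2 = 2.083e+04 s = 0.2411 d.
First-order decay: C = 25.9·exp(−0.14·0.2411) = 25.9·0.9668 = 25.04 µg/L.

25.0 µg/L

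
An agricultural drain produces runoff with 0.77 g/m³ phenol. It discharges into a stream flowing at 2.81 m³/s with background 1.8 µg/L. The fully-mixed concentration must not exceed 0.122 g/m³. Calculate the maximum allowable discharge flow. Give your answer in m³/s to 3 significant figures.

0.521 m³/s

1.8 µg/L = 0.0018 mg/L.
Mass balance at complete mixing: C_std·(Q_w + Q_r) = Q_w·C_e + Q_r·C_b.
Rearranging, Q_w = Q_r·(C_std − C_b)/(C_e − C_std) = 2.81·(0.122 − 0.0018) / (0.77 − 0.122) = 0.5212 m³/s.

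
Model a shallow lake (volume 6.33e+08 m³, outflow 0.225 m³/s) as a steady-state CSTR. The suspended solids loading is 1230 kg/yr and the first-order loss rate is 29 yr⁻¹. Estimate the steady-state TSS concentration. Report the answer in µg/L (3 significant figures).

Outflow Q = 0.225 m³/s × 3.156e+07 s/yr = 7.1e+06 m³/yr.
Steady-state CSTR mass balance: W = Q·C + k·V·C, so C = W/(Q + kV).
Q + kV = 7.1e+06 + 29·6.33e+08 = 1.836e+10 m³/yr.
C = 1230/1.836e+10 = 6.698e-08 kg/m³ = 6.698e-05 mg/L = 0.06698 µg/L.

0.0670 µg/L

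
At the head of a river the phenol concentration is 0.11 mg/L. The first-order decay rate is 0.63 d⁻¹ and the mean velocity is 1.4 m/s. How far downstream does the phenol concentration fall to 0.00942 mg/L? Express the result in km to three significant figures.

From C = C₀·e^(−kt), t = ln(C₀/C)/k = ln(0.11/0.00942)/0.63 = 2.458/0.63 = 3.901 d.
Distance = v·t = 1.4 m/s × 3.37e+05 s = 4.719e+05 m = 471.9 km.

472 km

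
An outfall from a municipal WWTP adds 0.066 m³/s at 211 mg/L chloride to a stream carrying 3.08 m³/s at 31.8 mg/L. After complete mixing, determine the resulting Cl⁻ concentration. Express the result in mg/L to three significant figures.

35.6 mg/L

By mass balance at complete mixing, C = (0.066·211 + 3.08·31.8) / (0.066 + 3.08) = 111.9/3.146 = 35.56 mg/L.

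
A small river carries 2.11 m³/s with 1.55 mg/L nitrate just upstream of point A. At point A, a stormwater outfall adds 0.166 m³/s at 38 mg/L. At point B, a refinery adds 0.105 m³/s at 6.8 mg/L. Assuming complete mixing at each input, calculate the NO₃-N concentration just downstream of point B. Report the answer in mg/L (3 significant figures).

After input A: C = (2.11·1.55 + 0.166·38) / 2.276 = 4.208 mg/L.
After input B: C = (2.276·4.208 + 0.105·6.8) / 2.381 = 4.323 mg/L.

4.32 mg/L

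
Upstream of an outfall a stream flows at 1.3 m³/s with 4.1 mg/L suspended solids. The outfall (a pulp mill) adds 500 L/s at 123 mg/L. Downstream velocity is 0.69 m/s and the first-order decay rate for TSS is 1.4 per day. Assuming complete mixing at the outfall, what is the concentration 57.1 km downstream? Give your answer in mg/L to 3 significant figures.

9.71 mg/L

500 L/s = 0.5 m³/s.
After complete mixing, C₀ = (0.5·123 + 1.3·4.1) / 1.8 = 37.13 mg/L.
Travel time t = 5.71e+04 m / 0.69 m/s = 8.275e+04 s = 0.9578 d.
C = 37.13·exp(−1.4·0.9578) = 37.13·0.2616 = 9.713 mg/L.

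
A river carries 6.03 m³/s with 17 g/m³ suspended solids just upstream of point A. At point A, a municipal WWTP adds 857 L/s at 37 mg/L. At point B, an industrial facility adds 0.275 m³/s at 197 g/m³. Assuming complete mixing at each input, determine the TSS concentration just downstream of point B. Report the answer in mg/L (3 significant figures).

857 L/s = 0.857 m³/s.
After input A: C = (6.03·17 + 0.857·37) / 6.887 = 19.49 mg/L.
After input B: C = (6.887·19.49 + 0.275·197) / 7.162 = 26.3 mg/L.

26.3 mg/L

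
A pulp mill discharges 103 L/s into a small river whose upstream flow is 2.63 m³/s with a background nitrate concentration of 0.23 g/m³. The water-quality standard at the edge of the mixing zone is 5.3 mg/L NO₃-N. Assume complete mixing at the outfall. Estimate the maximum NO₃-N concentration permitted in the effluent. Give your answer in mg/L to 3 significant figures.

103 L/s = 0.103 m³/s.
Mass balance: 5.3·2.733 = 0.103·Cₑ + 2.63·0.23.
Cₑ = (14.48 − 0.6049) / 0.103 = 134.8 mg/L.

135 mg/L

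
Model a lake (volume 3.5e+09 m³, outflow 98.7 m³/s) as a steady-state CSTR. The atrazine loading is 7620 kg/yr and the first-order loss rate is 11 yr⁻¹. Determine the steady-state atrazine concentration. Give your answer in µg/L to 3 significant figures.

0.183 µg/L

Outflow Q = 98.7 m³/s × 3.156e+07 s/yr = 3.115e+09 m³/yr.
Steady-state CSTR mass balance: W = Q·C + k·V·C, so C = W/(Q + kV).
Q + kV = 3.115e+09 + 11·3.5e+09 = 4.161e+10 m³/yr.
C = 7620/4.161e+10 = 1.831e-07 kg/m³ = 0.0001831 mg/L = 0.1831 µg/L.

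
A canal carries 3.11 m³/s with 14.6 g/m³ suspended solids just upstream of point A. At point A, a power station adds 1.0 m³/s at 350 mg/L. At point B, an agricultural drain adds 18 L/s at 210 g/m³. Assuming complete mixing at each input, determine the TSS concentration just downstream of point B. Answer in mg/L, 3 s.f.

After input A: C = (3.11·14.6 + 1·350) / 4.11 = 96.21 mg/L.
18 L/s = 0.018 m³/s.
After input B: C = (4.11·96.21 + 0.018·210) / 4.128 = 96.7 mg/L.

96.7 mg/L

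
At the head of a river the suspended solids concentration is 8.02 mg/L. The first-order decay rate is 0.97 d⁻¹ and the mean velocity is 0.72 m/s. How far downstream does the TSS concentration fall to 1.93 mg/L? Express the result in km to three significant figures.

91.4 km

From C = C₀·e^(−kt), t = ln(C₀/C)/k = ln(8.02/1.93)/0.97 = 1.424/0.97 = 1.468 d.
Distance = v·t = 0.72 m/s × 1.269e+05 s = 9.135e+04 m = 91.35 km.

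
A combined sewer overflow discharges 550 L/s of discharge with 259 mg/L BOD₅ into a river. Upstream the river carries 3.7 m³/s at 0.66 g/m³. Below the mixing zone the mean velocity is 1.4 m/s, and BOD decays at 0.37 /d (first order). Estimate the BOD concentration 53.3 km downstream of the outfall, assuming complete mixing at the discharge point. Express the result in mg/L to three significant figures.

550 L/s = 0.55 m³/s.
After complete mixing, C₀ = (0.55·259 + 3.7·0.66) / 4.25 = 34.09 mg/L.
Travel time t = 5.33e+04 m / 1.4 m/s = 3.807e+04 s = 0.4406 d.
C = 34.09·exp(−0.37·0.4406) = 34.09·0.8496 = 28.96 mg/L.

29.0 mg/L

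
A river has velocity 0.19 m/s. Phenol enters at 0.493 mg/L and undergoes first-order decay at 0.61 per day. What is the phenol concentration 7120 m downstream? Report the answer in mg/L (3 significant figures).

Travel time t = 7120 m / 0.19 m/s = 7120/0.19 = 3.747e+04 s = 0.4337 d.
First-order decay: C = 0.493·exp(−0.61·0.4337) = 0.493·0.7675 = 0.3784 mg/L.

0.378 mg/L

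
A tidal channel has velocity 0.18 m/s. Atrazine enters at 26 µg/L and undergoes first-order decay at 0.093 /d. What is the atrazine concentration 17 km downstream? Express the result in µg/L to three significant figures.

23.5 µg/L

Travel time t = 17 km / 0.18 m/s = 1.7e+04/0.18 = 9.444e+04 s = 1.093 d.
First-order decay: C = 26·exp(−0.093·1.093) = 26·0.9033 = 23.49 µg/L.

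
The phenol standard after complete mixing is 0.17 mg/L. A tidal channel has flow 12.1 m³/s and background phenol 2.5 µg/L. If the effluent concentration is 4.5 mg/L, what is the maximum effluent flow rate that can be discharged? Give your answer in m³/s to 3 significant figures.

0.468 m³/s

2.5 µg/L = 0.0025 mg/L.
Mass balance at complete mixing: C_std·(Q_w + Q_r) = Q_w·C_e + Q_r·C_b.
Rearranging, Q_w = Q_r·(C_std − C_b)/(C_e − C_std) = 12.1·(0.17 − 0.0025) / (4.5 − 0.17) = 0.4681 m³/s.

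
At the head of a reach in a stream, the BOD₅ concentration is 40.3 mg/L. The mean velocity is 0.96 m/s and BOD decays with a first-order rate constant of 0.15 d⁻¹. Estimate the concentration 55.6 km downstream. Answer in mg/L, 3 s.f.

Travel time t = 55.6 km / 0.96 m/s = 5.56e+04/0.96 = 5.792e+04 s = 0.6703 d.
First-order decay: C = 40.3·exp(−0.15·0.6703) = 40.3·0.9043 = 36.44 mg/L.

36.4 mg/L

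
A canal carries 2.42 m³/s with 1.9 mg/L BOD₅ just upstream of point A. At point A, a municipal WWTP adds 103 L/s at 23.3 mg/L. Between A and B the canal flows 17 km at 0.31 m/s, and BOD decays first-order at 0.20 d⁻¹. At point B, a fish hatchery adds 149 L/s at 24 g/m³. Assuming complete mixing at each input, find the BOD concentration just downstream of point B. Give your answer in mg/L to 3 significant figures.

3.65 mg/L

103 L/s = 0.103 m³/s.
After input A: C = (2.42·1.9 + 0.103·23.3) / 2.523 = 2.774 mg/L.
Over the 17 km reach to input B (t = 5.484e+04 s = 0.6347 d), decay gives C = 2.774·exp(−0.20·0.6347) = 2.443 mg/L.
149 L/s = 0.149 m³/s.
After input B: C = (2.523·2.443 + 0.149·24) / 2.672 = 3.645 mg/L.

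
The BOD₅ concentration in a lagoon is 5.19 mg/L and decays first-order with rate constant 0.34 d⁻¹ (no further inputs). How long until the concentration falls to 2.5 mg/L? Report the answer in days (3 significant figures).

2.15 d

t = ln(C₀/C)/k = ln(5.19/2.5)/0.34 = 0.7304/0.34 = 2.148 d.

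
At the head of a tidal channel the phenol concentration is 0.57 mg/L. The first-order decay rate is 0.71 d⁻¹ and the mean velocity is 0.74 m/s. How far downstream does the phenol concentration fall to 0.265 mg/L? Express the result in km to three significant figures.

69.0 km

From C = C₀·e^(−kt), t = ln(C₀/C)/k = ln(0.57/0.265)/0.71 = 0.7659/0.71 = 1.079 d.
Distance = v·t = 0.74 m/s × 9.32e+04 s = 6.897e+04 m = 68.97 km.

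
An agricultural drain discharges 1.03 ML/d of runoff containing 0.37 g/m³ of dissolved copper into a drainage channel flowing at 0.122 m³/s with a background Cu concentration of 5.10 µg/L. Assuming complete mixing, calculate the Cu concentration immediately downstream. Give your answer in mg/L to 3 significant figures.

1.03 ML/d = 0.01192 m³/s.
5.10 µg/L = 0.0051 mg/L.
Flow-weighted mixing gives C = (0.01192·0.37 + 0.122·0.0051) / (0.01192 + 0.122) = 0.005033/0.1339 = 0.03758 mg/L.

0.0376 mg/L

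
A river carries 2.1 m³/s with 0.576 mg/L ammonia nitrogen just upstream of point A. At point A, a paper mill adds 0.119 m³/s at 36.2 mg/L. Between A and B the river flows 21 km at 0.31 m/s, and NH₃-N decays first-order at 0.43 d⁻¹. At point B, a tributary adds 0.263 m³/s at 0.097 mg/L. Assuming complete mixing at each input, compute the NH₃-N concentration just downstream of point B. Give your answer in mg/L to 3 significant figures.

After input A: C = (2.1·0.576 + 0.119·36.2) / 2.219 = 2.486 mg/L.
Over the 21 km reach to input B (t = 6.774e+04 s = 0.7841 d), decay gives C = 2.486·exp(−0.43·0.7841) = 1.775 mg/L.
After input B: C = (2.219·1.775 + 0.263·0.097) / 2.482 = 1.597 mg/L.

1.60 mg/L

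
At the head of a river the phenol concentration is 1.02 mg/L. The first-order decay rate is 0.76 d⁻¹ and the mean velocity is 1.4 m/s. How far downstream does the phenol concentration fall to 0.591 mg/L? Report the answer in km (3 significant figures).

86.9 km

From C = C₀·e^(−kt), t = ln(C₀/C)/k = ln(1.02/0.591)/0.76 = 0.5457/0.76 = 0.7181 d.
Distance = v·t = 1.4 m/s × 6.204e+04 s = 8.686e+04 m = 86.86 km.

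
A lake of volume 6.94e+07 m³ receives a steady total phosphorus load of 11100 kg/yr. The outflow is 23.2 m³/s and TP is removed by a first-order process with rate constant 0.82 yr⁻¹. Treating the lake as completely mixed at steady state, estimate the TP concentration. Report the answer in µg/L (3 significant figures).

14.1 µg/L

Outflow Q = 23.2 m³/s × 3.156e+07 s/yr = 7.321e+08 m³/yr.
Steady-state CSTR mass balance: W = Q·C + k·V·C, so C = W/(Q + kV).
Q + kV = 7.321e+08 + 0.82·6.94e+07 = 7.89e+08 m³/yr.
C = 11100/7.89e+08 = 1.407e-05 kg/m³ = 0.01407 mg/L = 14.07 µg/L.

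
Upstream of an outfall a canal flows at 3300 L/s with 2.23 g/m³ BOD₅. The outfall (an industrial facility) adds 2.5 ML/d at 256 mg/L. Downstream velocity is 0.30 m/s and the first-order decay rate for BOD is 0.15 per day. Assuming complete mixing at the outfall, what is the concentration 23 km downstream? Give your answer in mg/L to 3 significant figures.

3.88 mg/L

2.5 ML/d = 0.02894 m³/s.
3300 L/s = 3.3 m³/s.
After complete mixing, C₀ = (0.02894·256 + 3.3·2.23) / 3.329 = 4.436 mg/L.
Travel time t = 2.3e+04 m / 0.30 m/s = 7.667e+04 s = 0.8873 d.
C = 4.436·exp(−0.15·0.8873) = 4.436·0.8754 = 3.883 mg/L.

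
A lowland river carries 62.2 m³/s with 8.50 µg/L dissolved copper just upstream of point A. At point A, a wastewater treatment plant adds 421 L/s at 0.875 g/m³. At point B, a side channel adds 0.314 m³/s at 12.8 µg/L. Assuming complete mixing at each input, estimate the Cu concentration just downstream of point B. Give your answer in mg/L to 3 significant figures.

0.0143 mg/L

8.50 µg/L = 0.0085 mg/L.
421 L/s = 0.421 m³/s.
After input A: C = (62.2·0.0085 + 0.421·0.875) / 62.62 = 0.01433 mg/L.
12.8 µg/L = 0.0128 mg/L.
After input B: C = (62.62·0.01433 + 0.314·0.0128) / 62.94 = 0.01432 mg/L.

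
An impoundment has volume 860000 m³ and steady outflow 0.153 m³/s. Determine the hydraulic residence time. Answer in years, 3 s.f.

Q = 0.153 m³/s × 3.156e+07 s/yr = 4.828e+06 m³/yr.
Hydraulic residence time τ = V/Q = 860000/4.828e+06 = 0.1781 yr.

0.178 yr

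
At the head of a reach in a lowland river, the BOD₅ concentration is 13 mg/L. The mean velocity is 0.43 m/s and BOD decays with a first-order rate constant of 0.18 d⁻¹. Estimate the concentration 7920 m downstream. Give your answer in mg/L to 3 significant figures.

12.5 mg/L

Travel time t = 7920 m / 0.43 m/s = 7920/0.43 = 1.842e+04 s = 0.2132 d.
First-order decay: C = 13·exp(−0.18·0.2132) = 13·0.9624 = 12.51 mg/L.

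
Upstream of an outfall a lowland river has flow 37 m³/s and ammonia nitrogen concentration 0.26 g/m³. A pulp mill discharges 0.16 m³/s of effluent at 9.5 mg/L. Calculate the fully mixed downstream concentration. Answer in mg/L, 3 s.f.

0.300 mg/L

Flow-weighted mixing gives C = (0.16·9.5 + 37·0.26) / (0.16 + 37) = 11.14/37.16 = 0.2998 mg/L.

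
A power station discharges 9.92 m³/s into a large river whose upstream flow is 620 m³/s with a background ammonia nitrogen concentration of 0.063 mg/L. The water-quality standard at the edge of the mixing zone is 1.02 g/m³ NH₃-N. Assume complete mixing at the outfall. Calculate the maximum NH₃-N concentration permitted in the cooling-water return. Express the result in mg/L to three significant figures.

60.8 mg/L

Mass balance: 1.02·629.9 = 9.92·Cₑ + 620·0.063.
Cₑ = (642.5 − 39.06) / 9.92 = 60.83 mg/L.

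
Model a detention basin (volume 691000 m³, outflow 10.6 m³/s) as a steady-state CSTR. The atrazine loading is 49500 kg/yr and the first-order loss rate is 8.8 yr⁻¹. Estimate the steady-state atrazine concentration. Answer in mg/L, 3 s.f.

0.145 mg/L

Outflow Q = 10.6 m³/s × 3.156e+07 s/yr = 3.345e+08 m³/yr.
Steady-state CSTR mass balance: W = Q·C + k·V·C, so C = W/(Q + kV).
Q + kV = 3.345e+08 + 8.8·691000 = 3.406e+08 m³/yr.
C = 49500/3.406e+08 = 0.0001453 kg/m³ = 0.1453 mg/L.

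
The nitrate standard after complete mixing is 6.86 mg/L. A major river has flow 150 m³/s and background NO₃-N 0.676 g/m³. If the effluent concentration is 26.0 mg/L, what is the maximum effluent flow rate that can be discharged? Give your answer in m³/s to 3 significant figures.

Mass balance at complete mixing: C_std·(Q_w + Q_r) = Q_w·C_e + Q_r·C_b.
Rearranging, Q_w = Q_r·(C_std − C_b)/(C_e − C_std) = 150·(6.86 − 0.676) / (26 − 6.86) = 48.46 m³/s.

48.5 m³/s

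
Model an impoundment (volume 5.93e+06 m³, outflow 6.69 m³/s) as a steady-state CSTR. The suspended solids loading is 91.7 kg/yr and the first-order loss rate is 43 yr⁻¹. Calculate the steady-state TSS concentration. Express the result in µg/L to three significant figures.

Outflow Q = 6.69 m³/s × 3.156e+07 s/yr = 2.111e+08 m³/yr.
Steady-state CSTR mass balance: W = Q·C + k·V·C, so C = W/(Q + kV).
Q + kV = 2.111e+08 + 43·5.93e+06 = 4.661e+08 m³/yr.
C = 91.7/4.661e+08 = 1.967e-07 kg/m³ = 0.0001967 mg/L = 0.1967 µg/L.

0.197 µg/L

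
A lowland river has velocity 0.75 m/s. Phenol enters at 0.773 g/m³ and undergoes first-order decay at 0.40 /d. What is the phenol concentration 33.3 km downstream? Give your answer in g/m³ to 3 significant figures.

Travel time t = 33.3 km / 0.75 m/s = 3.33e+04/0.75 = 4.44e+04 s = 0.5139 d.
First-order decay: C = 0.773·exp(−0.40·0.5139) = 0.773·0.8142 = 0.6294 g/m³.

0.629 g/m³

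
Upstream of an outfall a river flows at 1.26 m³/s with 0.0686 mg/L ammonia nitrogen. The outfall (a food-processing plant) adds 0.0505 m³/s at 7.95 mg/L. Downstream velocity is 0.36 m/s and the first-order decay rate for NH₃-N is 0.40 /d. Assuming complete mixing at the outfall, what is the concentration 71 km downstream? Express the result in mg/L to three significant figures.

After complete mixing, C₀ = (0.0505·7.95 + 1.26·0.0686) / 1.31 = 0.3723 mg/L.
Travel time t = 7.1e+04 m / 0.36 m/s = 1.972e+05 s = 2.283 d.
C = 0.3723·exp(−0.40·2.283) = 0.3723·0.4013 = 0.1494 mg/L.

0.149 mg/L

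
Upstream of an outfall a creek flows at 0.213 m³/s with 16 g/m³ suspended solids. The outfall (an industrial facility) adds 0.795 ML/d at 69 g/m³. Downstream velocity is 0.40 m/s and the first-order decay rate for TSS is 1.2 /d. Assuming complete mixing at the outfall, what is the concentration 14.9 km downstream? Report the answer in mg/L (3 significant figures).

0.795 ML/d = 0.009201 m³/s.
After complete mixing, C₀ = (0.009201·69 + 0.213·16) / 0.2222 = 18.19 mg/L.
Travel time t = 1.49e+04 m / 0.40 m/s = 3.725e+04 s = 0.4311 d.
C = 18.19·exp(−1.2·0.4311) = 18.19·0.5961 = 10.85 mg/L.

10.8 mg/L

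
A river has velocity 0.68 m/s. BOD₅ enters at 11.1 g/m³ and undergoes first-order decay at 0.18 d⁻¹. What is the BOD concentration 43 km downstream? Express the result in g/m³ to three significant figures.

Travel time t = 43 km / 0.68 m/s = 4.3e+04/0.68 = 6.324e+04 s = 0.7319 d.
First-order decay: C = 11.1·exp(−0.18·0.7319) = 11.1·0.8766 = 9.73 g/m³.

9.73 g/m³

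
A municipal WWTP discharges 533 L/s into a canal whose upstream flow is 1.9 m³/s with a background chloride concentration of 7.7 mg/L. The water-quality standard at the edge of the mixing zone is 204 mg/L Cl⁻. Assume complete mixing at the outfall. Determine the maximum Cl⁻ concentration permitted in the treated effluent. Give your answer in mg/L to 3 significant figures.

904 mg/L

533 L/s = 0.533 m³/s.
Mass balance: 204·2.433 = 0.533·Cₑ + 1.9·7.7.
Cₑ = (496.3 − 14.63) / 0.533 = 903.8 mg/L.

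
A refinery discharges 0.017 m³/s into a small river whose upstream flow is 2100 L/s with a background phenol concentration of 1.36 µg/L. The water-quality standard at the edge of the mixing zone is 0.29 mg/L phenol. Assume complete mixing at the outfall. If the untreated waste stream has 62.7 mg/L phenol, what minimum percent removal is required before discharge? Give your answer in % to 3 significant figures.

2100 L/s = 2.1 m³/s.
1.36 µg/L = 0.00136 mg/L.
Mass balance: 0.29·2.117 = 0.017·Cₑ + 2.1·0.00136.
Cₑ = (0.6139 − 0.002856) / 0.017 = 35.95 mg/L.
Required removal = 1 − 35.95/62.7 = 42.67 %.

42.7 %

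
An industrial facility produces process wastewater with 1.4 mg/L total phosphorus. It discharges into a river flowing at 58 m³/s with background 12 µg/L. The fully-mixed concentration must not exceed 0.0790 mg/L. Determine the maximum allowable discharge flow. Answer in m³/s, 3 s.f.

12 µg/L = 0.012 mg/L.
Mass balance at complete mixing: C_std·(Q_w + Q_r) = Q_w·C_e + Q_r·C_b.
Rearranging, Q_w = Q_r·(C_std − C_b)/(C_e − C_std) = 58·(0.079 − 0.012) / (1.4 − 0.079) = 2.942 m³/s.

2.94 m³/s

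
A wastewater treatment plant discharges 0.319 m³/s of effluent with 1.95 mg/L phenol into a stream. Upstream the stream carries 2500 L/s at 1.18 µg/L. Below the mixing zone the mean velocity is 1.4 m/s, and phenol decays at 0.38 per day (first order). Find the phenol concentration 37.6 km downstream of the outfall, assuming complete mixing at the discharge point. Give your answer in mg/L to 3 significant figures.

2500 L/s = 2.5 m³/s.
1.18 µg/L = 0.00118 mg/L.
After complete mixing, C₀ = (0.319·1.95 + 2.5·0.00118) / 2.819 = 0.2217 mg/L.
Travel time t = 3.76e+04 m / 1.4 m/s = 2.686e+04 s = 0.3108 d.
C = 0.2217·exp(−0.38·0.3108) = 0.2217·0.8886 = 0.197 mg/L.

0.197 mg/L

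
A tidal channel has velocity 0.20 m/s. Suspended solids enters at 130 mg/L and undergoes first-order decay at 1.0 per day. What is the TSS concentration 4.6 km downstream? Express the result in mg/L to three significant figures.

99.6 mg/L

Travel time t = 4.6 km / 0.20 m/s = 4600/0.20 = 2.3e+04 s = 0.2662 d.
First-order decay: C = 130·exp(−1.0·0.2662) = 130·0.7663 = 99.62 mg/L.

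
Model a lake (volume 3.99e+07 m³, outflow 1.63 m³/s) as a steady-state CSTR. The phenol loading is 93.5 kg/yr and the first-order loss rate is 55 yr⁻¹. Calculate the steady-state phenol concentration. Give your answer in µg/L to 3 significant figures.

0.0416 µg/L

Outflow Q = 1.63 m³/s × 3.156e+07 s/yr = 5.144e+07 m³/yr.
Steady-state CSTR mass balance: W = Q·C + k·V·C, so C = W/(Q + kV).
Q + kV = 5.144e+07 + 55·3.99e+07 = 2.246e+09 m³/yr.
C = 93.5/2.246e+09 = 4.163e-08 kg/m³ = 4.163e-05 mg/L = 0.04163 µg/L.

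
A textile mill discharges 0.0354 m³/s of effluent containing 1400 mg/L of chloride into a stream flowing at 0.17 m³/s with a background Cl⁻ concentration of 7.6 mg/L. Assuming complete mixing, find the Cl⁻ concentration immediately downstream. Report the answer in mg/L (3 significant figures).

Conservation of mass across the mixing zone: C = (0.0354·1400 + 0.17·7.6) / (0.0354 + 0.17) = 50.85/0.2054 = 247.6 mg/L.

248 mg/L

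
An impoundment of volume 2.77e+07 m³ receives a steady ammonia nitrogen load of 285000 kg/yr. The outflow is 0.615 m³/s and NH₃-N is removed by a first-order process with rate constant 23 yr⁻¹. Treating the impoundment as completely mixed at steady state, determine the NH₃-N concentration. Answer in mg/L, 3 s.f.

Outflow Q = 0.615 m³/s × 3.156e+07 s/yr = 1.941e+07 m³/yr.
Steady-state CSTR mass balance: W = Q·C + k·V·C, so C = W/(Q + kV).
Q + kV = 1.941e+07 + 23·2.77e+07 = 6.565e+08 m³/yr.
C = 285000/6.565e+08 = 0.0004341 kg/m³ = 0.4341 mg/L.

0.434 mg/L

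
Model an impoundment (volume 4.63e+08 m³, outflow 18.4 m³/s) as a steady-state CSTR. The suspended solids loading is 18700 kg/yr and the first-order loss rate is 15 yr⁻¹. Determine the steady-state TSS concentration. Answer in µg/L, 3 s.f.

Outflow Q = 18.4 m³/s × 3.156e+07 s/yr = 5.807e+08 m³/yr.
Steady-state CSTR mass balance: W = Q·C + k·V·C, so C = W/(Q + kV).
Q + kV = 5.807e+08 + 15·4.63e+08 = 7.526e+09 m³/yr.
C = 18700/7.526e+09 = 2.485e-06 kg/m³ = 0.002485 mg/L = 2.485 µg/L.

2.48 µg/L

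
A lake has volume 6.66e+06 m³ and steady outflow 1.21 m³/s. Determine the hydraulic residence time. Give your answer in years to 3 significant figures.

0.174 yr

Q = 1.21 m³/s × 3.156e+07 s/yr = 3.818e+07 m³/yr.
Hydraulic residence time τ = V/Q = 6.66e+06/3.818e+07 = 0.1744 yr.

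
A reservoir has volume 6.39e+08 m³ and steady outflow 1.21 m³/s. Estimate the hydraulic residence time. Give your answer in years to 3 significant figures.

Q = 1.21 m³/s × 3.156e+07 s/yr = 3.818e+07 m³/yr.
Hydraulic residence time τ = V/Q = 6.39e+08/3.818e+07 = 16.73 yr.

16.7 yr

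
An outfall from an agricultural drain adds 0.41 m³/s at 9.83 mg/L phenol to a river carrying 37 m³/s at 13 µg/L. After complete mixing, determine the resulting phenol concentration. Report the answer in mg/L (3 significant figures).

13 µg/L = 0.013 mg/L.
Conservation of mass across the mixing zone: C = (0.41·9.83 + 37·0.013) / (0.41 + 37) = 4.511/37.41 = 0.1206 mg/L.

0.121 mg/L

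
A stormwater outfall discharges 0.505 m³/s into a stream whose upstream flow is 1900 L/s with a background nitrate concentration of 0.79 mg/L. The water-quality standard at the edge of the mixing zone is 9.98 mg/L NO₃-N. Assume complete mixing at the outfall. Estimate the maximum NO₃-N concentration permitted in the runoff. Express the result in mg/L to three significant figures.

44.6 mg/L

1900 L/s = 1.9 m³/s.
Mass balance: 9.98·2.405 = 0.505·Cₑ + 1.9·0.79.
Cₑ = (24 − 1.501) / 0.505 = 44.56 mg/L.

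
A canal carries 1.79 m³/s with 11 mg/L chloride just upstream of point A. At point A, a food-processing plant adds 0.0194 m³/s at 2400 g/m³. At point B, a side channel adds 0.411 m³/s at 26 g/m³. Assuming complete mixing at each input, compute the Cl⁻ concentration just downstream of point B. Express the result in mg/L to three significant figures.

34.6 mg/L

After input A: C = (1.79·11 + 0.0194·2400) / 1.809 = 36.61 mg/L.
After input B: C = (1.809·36.61 + 0.411·26) / 2.22 = 34.65 mg/L.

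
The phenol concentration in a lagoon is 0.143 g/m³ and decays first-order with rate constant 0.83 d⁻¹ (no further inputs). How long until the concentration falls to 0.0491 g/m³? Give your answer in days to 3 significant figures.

t = ln(C₀/C)/k = ln(0.143/0.0491)/0.83 = 1.069/0.83 = 1.288 d.

1.29 d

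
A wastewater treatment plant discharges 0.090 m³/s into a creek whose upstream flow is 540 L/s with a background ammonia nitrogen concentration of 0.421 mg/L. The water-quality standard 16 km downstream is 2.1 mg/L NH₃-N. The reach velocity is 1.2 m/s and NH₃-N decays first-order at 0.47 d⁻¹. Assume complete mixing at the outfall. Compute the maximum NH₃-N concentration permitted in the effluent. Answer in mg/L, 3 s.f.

540 L/s = 0.54 m³/s.
Travel time to the compliance point: t = 1.6e+04/1.2 = 1.333e+04 s = 0.1543 d; decay factor exp(−0.47·0.1543) = 0.93.
So the concentration just after mixing may be at most 2.1/0.93 = 2.258 mg/L.
Mass balance: 2.258·0.63 = 0.09·Cₑ + 0.54·0.421.
Cₑ = (1.423 − 0.2273) / 0.09 = 13.28 mg/L.

13.3 mg/L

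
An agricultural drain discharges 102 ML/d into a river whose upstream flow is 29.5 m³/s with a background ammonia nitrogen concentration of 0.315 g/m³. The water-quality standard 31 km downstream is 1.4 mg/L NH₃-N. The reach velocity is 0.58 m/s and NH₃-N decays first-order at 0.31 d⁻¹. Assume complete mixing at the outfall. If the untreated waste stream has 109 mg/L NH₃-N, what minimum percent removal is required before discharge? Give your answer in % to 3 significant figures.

102 ML/d = 1.181 m³/s.
Travel time to the compliance point: t = 3.1e+04/0.58 = 5.345e+04 s = 0.6186 d; decay factor exp(−0.31·0.6186) = 0.8255.
So the concentration just after mixing may be at most 1.4/0.8255 = 1.696 mg/L.
Mass balance: 1.696·30.68 = 1.181·Cₑ + 29.5·0.315.
Cₑ = (52.03 − 9.293) / 1.181 = 36.2 mg/L.
Required removal = 1 − 36.2/109 = 66.79 %.

66.8 %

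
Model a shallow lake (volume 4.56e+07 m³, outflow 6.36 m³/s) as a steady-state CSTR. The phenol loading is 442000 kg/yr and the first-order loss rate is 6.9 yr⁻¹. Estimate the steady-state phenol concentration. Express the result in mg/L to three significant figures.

Outflow Q = 6.36 m³/s × 3.156e+07 s/yr = 2.007e+08 m³/yr.
Steady-state CSTR mass balance: W = Q·C + k·V·C, so C = W/(Q + kV).
Q + kV = 2.007e+08 + 6.9·4.56e+07 = 5.153e+08 m³/yr.
C = 442000/5.153e+08 = 0.0008577 kg/m³ = 0.8577 mg/L.

0.858 mg/L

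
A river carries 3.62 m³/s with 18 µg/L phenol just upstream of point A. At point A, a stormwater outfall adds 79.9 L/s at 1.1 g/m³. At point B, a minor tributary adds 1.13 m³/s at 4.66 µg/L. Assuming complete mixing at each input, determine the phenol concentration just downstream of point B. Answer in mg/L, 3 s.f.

18 µg/L = 0.018 mg/L.
79.9 L/s = 0.0799 m³/s.
After input A: C = (3.62·0.018 + 0.0799·1.1) / 3.7 = 0.04137 mg/L.
4.66 µg/L = 0.00466 mg/L.
After input B: C = (3.7·0.04137 + 1.13·0.00466) / 4.83 = 0.03278 mg/L.

0.0328 mg/L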